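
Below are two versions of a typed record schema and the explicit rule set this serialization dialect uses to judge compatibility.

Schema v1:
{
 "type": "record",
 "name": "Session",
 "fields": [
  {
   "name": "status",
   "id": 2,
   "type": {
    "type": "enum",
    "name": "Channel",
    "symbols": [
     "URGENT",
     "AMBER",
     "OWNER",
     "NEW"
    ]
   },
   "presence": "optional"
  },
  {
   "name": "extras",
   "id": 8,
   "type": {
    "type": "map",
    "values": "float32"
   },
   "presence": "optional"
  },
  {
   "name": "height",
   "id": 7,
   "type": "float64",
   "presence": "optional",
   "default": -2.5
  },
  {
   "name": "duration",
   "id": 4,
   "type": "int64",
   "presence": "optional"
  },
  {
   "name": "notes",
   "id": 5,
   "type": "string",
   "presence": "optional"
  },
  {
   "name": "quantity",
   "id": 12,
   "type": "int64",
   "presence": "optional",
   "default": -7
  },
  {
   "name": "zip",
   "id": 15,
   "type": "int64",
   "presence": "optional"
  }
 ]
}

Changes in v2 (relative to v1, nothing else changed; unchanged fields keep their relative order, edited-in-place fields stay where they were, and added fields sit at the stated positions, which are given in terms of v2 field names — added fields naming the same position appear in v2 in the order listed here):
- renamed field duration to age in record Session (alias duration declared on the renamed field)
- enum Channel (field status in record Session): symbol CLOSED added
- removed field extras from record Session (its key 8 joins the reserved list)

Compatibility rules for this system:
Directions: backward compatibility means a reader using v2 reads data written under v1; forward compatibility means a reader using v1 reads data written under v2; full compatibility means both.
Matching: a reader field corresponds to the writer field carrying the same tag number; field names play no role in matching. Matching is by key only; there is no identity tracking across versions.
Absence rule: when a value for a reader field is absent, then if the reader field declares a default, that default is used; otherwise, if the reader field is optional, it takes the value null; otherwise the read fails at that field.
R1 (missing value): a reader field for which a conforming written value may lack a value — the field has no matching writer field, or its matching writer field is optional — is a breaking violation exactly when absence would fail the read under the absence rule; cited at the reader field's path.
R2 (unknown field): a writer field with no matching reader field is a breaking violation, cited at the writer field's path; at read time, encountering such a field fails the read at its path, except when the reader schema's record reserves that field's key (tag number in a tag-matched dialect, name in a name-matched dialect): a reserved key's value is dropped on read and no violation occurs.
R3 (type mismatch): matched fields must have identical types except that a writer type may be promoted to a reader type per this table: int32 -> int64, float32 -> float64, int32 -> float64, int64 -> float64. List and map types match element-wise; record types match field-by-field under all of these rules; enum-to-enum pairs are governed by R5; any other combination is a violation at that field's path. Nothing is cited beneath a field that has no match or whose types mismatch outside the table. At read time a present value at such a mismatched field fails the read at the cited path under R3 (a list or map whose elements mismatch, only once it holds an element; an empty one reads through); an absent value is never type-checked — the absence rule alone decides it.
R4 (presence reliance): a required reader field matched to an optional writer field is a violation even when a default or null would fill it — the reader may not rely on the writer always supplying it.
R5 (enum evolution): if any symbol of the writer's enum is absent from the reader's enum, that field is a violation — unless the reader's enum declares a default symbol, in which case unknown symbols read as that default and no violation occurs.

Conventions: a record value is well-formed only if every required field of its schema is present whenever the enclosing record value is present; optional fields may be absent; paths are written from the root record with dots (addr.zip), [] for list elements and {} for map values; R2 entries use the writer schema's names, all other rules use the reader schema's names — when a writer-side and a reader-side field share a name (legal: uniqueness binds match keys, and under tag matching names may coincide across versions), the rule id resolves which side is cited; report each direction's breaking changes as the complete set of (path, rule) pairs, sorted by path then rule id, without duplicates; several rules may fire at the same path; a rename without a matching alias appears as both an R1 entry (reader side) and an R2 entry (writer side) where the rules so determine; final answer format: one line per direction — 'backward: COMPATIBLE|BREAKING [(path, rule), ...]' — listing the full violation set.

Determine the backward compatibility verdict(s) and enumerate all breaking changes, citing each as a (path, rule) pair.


backward: COMPATIBLE []

each type pair in Session: writer, then reader
backward on Session — v2 reading data written by v1:
  status: paired with writer status (Channel -> Channel; writer optional)
  height: paired with writer height (float64 -> float64; writer optional)
  age: paired with writer duration (int64 -> int64; writer optional)
  notes: paired with writer notes (string -> string; writer optional)
  quantity: paired with writer quantity (int64 -> int64; writer optional)
  zip: paired with writer zip (int64 -> int64; writer optional)
  writer extras: unknown to reader
  => backward verdict for Session: COMPATIBLE, no violations
the rest of the Session diff is inert for this question:
  renamed field duration to age in record Session (alias duration declared on the renamed field) -> triggers nothing under Session's printed rules — same verdict
  enum Channel (field status in record Session): symbol CLOSED added -> its effect on Session is confined to the forward direction, not asked
  removed field extras from record Session (its key 8 joins the reserved list) -> triggers nothing under Session's printed rules — same verdict


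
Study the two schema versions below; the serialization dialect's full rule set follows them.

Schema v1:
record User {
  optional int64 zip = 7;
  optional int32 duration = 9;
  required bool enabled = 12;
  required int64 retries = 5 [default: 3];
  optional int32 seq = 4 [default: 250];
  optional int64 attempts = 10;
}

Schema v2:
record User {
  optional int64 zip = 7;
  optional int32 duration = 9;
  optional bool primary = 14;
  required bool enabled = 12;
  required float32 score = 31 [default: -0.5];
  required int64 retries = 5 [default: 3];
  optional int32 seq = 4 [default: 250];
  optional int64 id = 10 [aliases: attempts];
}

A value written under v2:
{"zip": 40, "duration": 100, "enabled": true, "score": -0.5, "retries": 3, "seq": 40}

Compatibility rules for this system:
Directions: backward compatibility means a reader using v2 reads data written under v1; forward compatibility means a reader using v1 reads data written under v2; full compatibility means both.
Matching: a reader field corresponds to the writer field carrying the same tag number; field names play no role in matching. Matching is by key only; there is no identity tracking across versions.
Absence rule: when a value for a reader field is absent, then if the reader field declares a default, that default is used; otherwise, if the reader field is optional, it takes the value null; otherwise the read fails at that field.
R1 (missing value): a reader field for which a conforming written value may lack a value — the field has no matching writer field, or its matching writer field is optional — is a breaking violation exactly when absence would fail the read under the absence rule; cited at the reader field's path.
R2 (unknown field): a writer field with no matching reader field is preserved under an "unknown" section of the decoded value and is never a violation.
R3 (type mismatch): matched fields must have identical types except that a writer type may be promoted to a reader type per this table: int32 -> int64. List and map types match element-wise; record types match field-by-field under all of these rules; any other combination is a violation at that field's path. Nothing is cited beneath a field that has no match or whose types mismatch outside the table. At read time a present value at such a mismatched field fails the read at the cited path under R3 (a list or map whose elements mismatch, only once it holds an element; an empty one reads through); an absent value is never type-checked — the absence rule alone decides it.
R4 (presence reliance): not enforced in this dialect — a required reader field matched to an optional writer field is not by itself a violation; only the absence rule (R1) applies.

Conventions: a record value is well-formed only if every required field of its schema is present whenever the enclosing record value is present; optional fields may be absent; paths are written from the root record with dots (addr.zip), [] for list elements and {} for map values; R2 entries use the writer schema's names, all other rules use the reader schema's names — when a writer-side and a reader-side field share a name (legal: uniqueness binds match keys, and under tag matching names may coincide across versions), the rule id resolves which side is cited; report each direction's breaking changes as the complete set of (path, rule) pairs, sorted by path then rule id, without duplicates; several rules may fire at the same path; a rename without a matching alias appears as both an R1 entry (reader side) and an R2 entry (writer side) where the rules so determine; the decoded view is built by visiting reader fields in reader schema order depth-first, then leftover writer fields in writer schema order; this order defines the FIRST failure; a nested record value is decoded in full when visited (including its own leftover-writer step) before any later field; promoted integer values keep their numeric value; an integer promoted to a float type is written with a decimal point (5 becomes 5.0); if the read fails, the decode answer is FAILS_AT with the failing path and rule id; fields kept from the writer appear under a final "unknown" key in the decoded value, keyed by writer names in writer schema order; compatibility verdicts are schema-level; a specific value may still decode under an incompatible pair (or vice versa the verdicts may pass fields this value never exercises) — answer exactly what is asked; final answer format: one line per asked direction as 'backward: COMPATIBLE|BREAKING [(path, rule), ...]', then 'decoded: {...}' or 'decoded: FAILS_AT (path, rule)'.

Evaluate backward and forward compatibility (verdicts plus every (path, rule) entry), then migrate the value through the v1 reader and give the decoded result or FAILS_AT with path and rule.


in User below, arrows point writer -> reader
backward pass over User, reader schema v2, writer schema v1:
  zip: paired with writer zip (int64 -> int64; writer optional)
  duration: paired with writer duration (int32 -> int32; writer optional)
  primary has no writer counterpart
  enabled: paired with writer enabled (bool -> bool; writer required)
  score has no writer counterpart
  retries: paired with writer retries (int64 -> int64; writer required)
  seq: paired with writer seq (int32 -> int32; writer optional)
  id: paired with writer attempts (int64 -> int64; writer optional)
  => no violations; backward on User: COMPATIBLE
forward pass over User, reader schema v1, writer schema v2:
  zip: paired with writer zip (int64 -> int64; writer optional)
  duration: paired with writer duration (int32 -> int32; writer optional)
  enabled: paired with writer enabled (bool -> bool; writer required)
  retries: paired with writer retries (int64 -> int64; writer required)
  seq: paired with writer seq (int32 -> int32; writer optional)
  attempts: paired with writer id (int64 -> int64; writer optional)
  writer field primary has no reader counterpart
  writer field score has no reader counterpart
  => no violations; forward on User: COMPATIBLE
decode (reader v1):
  zip := 40
  duration := 100
  enabled := true
  retries := 3
  seq := 40
  attempts := null (absent, optional -> null)
  writer score: kept under "unknown"
  => decoded: {"zip": 40, "duration": 100, "enabled": true, "retries": 3, "seq": 40, "attempts": null, "unknown": {"score": -0.5}}

backward: COMPATIBLE []; forward: COMPATIBLE []; decoded: {"zip": 40, "duration": 100, "enabled": true, "retries": 3, "seq": 40, "attempts": null, "unknown": {"score": -0.5}}


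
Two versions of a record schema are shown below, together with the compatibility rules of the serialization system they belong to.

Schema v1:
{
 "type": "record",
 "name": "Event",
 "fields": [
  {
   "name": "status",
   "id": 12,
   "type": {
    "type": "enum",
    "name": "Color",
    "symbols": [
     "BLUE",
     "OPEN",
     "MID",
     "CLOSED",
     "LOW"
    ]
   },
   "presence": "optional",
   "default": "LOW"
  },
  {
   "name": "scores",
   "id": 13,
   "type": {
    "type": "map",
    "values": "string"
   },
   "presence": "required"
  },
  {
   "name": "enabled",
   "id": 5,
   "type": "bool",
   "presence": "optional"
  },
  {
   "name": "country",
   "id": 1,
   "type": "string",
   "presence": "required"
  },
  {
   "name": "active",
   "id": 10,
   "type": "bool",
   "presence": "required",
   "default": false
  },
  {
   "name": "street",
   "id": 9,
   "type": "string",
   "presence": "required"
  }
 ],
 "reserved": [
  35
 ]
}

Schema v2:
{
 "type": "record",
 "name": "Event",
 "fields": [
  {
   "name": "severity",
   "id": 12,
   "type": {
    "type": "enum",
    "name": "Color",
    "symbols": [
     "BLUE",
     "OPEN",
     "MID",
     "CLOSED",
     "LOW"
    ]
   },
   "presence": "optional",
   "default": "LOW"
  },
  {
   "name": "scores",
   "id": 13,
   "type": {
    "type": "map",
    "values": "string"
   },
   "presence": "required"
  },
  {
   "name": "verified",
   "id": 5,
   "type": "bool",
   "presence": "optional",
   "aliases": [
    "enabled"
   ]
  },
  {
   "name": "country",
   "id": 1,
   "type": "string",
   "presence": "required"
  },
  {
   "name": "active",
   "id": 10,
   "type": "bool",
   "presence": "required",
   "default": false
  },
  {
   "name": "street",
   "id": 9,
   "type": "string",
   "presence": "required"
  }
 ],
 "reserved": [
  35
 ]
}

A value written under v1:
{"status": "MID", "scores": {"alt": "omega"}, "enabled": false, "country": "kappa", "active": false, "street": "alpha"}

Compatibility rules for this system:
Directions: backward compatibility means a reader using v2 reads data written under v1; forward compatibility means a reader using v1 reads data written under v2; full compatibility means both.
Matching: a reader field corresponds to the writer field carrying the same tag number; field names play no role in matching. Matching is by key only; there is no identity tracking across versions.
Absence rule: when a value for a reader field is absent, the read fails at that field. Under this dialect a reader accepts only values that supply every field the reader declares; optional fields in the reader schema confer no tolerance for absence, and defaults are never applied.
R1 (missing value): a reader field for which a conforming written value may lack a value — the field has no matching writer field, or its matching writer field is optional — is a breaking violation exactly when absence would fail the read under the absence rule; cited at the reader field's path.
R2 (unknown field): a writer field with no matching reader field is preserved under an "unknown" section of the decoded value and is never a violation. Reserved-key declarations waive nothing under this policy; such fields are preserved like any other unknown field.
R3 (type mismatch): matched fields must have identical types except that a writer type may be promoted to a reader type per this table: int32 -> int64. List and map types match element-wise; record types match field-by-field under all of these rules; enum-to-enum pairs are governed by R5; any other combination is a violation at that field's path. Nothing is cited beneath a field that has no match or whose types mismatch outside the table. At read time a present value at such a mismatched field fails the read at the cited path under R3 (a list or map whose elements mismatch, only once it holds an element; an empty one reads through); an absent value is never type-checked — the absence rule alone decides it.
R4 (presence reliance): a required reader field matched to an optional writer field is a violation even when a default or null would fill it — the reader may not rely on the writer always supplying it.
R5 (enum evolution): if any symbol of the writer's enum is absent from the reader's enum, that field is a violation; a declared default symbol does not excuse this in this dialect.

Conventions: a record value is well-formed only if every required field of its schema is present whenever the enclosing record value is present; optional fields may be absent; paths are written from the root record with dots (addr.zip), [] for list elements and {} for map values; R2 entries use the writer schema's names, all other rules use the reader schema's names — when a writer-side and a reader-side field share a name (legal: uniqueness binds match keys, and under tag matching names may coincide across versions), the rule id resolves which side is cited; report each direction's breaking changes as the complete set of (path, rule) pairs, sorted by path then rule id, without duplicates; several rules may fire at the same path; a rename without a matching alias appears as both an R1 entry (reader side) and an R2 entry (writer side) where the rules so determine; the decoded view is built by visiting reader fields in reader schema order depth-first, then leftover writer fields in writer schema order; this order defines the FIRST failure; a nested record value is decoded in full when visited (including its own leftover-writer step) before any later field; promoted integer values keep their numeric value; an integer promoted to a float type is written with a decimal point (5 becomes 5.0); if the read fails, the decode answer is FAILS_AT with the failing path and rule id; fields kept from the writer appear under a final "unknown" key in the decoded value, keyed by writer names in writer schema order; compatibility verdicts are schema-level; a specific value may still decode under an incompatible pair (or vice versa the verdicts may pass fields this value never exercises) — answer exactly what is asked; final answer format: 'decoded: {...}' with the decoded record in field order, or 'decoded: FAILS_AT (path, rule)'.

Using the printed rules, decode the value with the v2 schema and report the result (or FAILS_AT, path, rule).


decoded: {"severity": "MID", "scores": {"alt": "omega"}, "verified": false, "country": "kappa", "active": false, "street": "alpha"}

each type pair in Event: writer, then reader
decoding the Event value with the v2 reader:
  severity := "MID" (from writer status)
  scores := {"alt": "omega"}
  verified := false (from writer enabled)
  country := "kappa"
  active := false
  street := "alpha"
  => decoded: {"severity": "MID", "scores": {"alt": "omega"}, "verified": false, "country": "kappa", "active": false, "street": "alpha"}


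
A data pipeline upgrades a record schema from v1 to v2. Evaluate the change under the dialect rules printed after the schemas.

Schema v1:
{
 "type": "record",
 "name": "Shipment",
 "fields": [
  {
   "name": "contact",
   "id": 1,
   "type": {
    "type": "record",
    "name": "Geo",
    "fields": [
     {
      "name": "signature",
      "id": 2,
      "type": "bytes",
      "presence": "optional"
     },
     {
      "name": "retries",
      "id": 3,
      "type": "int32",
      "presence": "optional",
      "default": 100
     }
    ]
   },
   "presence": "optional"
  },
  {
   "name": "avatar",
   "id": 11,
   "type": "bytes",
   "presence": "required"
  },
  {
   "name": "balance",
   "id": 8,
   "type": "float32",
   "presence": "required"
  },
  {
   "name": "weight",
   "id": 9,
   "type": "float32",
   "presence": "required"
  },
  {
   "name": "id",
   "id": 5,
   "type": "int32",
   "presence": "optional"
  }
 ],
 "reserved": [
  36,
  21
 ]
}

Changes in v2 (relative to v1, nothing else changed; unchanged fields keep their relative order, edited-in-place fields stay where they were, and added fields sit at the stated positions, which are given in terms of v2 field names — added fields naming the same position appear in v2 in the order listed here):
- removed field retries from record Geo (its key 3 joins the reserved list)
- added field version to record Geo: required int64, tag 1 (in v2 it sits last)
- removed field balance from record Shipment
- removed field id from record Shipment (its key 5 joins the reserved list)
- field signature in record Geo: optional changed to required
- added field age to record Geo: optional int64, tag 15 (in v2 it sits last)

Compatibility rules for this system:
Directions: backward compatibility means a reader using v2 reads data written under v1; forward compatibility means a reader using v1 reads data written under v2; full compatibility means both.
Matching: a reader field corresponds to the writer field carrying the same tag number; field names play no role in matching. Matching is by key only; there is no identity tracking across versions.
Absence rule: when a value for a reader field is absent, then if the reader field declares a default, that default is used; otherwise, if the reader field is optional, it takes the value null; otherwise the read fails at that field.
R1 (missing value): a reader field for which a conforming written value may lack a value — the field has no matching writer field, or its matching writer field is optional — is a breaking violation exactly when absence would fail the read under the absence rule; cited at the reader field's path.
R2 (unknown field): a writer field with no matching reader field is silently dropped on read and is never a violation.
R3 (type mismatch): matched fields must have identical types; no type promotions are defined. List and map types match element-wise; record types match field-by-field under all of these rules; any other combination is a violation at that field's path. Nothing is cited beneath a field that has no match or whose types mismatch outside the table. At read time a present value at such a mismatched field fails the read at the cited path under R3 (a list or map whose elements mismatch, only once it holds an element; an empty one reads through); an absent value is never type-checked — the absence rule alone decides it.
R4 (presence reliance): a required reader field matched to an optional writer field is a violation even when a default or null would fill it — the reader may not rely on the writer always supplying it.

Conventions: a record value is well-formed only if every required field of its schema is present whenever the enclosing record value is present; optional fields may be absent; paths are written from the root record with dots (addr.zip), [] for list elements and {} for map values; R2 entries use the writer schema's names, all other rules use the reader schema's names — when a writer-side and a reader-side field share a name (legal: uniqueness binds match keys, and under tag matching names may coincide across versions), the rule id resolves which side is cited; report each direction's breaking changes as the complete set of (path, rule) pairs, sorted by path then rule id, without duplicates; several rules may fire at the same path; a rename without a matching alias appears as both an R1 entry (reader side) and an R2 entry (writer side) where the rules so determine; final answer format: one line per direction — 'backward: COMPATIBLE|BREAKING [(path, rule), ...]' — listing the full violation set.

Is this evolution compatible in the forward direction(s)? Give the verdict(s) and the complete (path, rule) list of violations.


forward: BREAKING [(balance, R1)]

in Shipment below, arrows point writer -> reader
forward analysis of Shipment with v1 as reader and v2 as writer:
  contact <- contact (Geo -> Geo, writer optional)
  avatar <- avatar (bytes -> bytes, writer required)
  no writer field matches reader balance
  weight <- weight (float32 -> float32, writer required)
  no writer field matches reader id
  contact.signature <- contact.signature (bytes -> bytes, writer required)
  no writer field matches reader contact.retries
  contact.version (writer side), unknown to reader
  contact.age (writer side), unknown to reader
  R1 fires at balance
  forward on Shipment therefore BREAKING (1)
checking off the Shipment differences that do not matter here:
  removed field retries from record Geo (its key 3 joins the reserved list) -> triggers nothing under Shipment's printed rules — same verdict
  added field version to record Geo: required int64, tag 1 (in v2 it sits last) -> affects backward compatibility only, which is not asked
  removed field id from record Shipment (its key 5 joins the reserved list) -> triggers nothing under Shipment's printed rules — same verdict
  field signature in record Geo: optional changed to required -> affects backward compatibility only, which is not asked
  added field age to record Geo: optional int64, tag 15 (in v2 it sits last) -> triggers nothing under Shipment's printed rules — same verdict


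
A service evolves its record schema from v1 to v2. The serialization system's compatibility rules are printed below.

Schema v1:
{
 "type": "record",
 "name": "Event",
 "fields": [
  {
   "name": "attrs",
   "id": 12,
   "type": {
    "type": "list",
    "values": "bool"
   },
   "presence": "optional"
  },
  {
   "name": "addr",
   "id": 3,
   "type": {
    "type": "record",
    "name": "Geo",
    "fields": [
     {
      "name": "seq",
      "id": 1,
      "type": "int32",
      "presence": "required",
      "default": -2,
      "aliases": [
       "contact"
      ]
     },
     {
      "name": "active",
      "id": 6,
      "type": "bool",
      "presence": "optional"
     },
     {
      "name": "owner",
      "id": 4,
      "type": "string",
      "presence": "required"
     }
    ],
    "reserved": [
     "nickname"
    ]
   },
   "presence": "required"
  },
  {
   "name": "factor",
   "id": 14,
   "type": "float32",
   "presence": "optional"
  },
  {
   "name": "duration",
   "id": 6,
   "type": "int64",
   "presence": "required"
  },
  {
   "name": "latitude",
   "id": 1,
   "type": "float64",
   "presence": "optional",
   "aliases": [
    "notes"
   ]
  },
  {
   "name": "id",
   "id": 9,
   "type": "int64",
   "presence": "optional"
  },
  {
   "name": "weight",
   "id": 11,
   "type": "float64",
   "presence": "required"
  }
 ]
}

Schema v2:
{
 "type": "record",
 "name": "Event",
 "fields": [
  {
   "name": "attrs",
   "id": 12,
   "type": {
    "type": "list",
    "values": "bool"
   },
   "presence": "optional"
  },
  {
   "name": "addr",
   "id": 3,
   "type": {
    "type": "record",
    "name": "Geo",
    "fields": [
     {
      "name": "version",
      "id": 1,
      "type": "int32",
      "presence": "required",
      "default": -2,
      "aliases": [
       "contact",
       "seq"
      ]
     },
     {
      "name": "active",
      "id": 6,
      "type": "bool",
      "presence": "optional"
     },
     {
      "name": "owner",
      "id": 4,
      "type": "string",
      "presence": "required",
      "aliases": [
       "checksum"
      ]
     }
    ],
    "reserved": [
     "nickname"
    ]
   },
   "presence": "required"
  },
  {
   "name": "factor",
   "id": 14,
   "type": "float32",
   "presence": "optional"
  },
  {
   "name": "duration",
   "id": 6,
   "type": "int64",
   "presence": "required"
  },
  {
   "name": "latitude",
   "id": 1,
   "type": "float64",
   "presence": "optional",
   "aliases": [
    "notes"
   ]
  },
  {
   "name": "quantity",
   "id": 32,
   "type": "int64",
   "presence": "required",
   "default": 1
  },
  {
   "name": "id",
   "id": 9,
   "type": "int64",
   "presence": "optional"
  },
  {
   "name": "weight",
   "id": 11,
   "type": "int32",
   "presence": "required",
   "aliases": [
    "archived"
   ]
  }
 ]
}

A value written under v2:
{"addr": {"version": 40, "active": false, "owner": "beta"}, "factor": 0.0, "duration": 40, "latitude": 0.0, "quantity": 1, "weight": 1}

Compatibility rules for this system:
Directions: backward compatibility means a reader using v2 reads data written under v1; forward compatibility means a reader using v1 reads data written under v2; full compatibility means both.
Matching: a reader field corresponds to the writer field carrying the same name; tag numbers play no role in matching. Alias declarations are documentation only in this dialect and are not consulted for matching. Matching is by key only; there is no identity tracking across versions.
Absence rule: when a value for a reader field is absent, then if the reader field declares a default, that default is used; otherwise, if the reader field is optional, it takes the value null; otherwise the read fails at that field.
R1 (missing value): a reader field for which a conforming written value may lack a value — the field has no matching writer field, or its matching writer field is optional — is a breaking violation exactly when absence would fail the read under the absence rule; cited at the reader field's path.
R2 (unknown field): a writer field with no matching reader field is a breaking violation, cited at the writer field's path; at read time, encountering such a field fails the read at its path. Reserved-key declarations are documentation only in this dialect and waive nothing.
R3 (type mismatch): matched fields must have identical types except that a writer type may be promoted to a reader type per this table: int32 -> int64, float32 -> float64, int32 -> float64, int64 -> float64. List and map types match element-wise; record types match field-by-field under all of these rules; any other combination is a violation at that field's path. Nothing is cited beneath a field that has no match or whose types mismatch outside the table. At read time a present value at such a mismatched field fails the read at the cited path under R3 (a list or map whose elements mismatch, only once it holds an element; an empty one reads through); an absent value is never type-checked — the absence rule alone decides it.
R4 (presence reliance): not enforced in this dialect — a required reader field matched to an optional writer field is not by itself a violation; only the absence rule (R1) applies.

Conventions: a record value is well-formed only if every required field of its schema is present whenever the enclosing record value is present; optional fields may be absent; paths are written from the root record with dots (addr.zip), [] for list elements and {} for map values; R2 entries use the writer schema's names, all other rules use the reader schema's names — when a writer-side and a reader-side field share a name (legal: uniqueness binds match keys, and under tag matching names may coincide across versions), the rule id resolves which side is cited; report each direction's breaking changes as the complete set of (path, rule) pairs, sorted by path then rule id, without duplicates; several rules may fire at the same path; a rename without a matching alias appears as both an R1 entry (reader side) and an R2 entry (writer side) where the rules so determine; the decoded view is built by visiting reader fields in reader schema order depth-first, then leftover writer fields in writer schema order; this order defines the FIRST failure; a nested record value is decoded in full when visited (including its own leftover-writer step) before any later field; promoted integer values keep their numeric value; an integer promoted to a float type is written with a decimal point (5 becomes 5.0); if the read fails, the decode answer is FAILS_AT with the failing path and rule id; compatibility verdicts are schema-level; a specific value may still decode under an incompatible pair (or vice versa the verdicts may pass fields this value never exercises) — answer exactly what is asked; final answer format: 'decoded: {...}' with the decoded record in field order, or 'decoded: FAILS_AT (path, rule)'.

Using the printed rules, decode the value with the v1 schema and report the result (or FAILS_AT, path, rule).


decoded: FAILS_AT (addr.version, R2)

the writer's type comes first in each Event pair
decode walk for Event under reader schema v1:
  attrs := null (absent, optional -> null)
  addr.seq := -2 (absent -> default)
  addr.active := false
  addr.owner := "beta"
  read fails at addr.version under R2 (unknown field)
  => FAILS_AT (addr.version, R2)
the rest of the Event diff is inert for this question:
  added field quantity to record Event: required int64, tag 32, default 1 (in v2 it sits immediately before id) -> a verdict-level change on Event — the shown value reads the same
  field weight in record Event: type float64 changed to int32 -> a verdict-level change on Event — the shown value reads the same


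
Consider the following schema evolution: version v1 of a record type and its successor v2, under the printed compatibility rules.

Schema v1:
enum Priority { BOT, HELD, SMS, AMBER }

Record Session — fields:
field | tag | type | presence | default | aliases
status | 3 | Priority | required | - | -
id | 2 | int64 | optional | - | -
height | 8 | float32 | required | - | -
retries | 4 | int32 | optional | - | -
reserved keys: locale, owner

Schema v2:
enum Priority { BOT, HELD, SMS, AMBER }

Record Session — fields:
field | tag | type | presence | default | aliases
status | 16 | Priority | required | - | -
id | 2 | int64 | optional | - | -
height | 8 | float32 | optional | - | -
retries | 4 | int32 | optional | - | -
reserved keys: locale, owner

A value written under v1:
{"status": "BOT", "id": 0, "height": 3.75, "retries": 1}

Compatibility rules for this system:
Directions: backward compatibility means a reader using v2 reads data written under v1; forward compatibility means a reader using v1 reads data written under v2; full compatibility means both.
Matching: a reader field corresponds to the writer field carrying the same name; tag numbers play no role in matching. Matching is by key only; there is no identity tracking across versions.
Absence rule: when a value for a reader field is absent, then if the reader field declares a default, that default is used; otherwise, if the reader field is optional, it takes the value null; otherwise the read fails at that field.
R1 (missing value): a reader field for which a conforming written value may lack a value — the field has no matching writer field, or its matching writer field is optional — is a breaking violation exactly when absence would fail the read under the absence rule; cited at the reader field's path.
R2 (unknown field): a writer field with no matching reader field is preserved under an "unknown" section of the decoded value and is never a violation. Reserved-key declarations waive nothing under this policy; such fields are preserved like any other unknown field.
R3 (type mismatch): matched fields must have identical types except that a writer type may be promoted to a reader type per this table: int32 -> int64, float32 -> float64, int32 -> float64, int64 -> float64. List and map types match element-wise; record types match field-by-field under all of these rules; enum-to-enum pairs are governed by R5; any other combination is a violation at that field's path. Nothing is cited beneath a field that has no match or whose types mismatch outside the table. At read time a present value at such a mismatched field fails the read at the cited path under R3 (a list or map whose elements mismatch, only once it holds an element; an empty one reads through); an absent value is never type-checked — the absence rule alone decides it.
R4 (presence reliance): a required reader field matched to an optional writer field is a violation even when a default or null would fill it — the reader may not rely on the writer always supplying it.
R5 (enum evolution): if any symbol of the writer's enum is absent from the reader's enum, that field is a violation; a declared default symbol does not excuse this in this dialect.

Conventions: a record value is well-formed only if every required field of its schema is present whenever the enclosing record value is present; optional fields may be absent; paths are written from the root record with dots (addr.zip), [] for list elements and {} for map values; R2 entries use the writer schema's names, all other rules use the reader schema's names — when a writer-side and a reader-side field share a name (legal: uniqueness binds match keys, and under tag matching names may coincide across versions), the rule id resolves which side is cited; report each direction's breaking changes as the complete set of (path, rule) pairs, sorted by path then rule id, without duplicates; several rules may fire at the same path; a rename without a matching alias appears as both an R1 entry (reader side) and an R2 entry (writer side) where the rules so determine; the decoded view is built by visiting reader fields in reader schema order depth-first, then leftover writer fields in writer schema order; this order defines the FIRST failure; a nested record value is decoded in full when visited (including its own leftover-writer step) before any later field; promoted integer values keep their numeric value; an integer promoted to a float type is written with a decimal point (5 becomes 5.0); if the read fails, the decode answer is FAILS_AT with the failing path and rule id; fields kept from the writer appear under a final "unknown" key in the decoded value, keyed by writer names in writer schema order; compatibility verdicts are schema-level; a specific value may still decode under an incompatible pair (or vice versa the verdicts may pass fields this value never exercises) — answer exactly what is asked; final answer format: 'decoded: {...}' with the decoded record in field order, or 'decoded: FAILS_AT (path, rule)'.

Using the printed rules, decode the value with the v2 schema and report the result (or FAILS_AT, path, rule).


the writer's type comes first in each Session pair
migrating the Session value to v2:
  status := "BOT"
  id := 0
  height := 3.75
  retries := 1
  => decoded: {"status": "BOT", "id": 0, "height": 3.75, "retries": 1}
remaining Session differences; none change what is asked:
  field status in record Session: tag 3 changed to 16 -> no rule fires on it and the decoded Session view is identical with or without it
  field height in record Session: required changed to optional -> schema-level compatibility only; this Session value's decode is unchanged

decoded: {"status": "BOT", "id": 0, "height": 3.75, "retries": 1}


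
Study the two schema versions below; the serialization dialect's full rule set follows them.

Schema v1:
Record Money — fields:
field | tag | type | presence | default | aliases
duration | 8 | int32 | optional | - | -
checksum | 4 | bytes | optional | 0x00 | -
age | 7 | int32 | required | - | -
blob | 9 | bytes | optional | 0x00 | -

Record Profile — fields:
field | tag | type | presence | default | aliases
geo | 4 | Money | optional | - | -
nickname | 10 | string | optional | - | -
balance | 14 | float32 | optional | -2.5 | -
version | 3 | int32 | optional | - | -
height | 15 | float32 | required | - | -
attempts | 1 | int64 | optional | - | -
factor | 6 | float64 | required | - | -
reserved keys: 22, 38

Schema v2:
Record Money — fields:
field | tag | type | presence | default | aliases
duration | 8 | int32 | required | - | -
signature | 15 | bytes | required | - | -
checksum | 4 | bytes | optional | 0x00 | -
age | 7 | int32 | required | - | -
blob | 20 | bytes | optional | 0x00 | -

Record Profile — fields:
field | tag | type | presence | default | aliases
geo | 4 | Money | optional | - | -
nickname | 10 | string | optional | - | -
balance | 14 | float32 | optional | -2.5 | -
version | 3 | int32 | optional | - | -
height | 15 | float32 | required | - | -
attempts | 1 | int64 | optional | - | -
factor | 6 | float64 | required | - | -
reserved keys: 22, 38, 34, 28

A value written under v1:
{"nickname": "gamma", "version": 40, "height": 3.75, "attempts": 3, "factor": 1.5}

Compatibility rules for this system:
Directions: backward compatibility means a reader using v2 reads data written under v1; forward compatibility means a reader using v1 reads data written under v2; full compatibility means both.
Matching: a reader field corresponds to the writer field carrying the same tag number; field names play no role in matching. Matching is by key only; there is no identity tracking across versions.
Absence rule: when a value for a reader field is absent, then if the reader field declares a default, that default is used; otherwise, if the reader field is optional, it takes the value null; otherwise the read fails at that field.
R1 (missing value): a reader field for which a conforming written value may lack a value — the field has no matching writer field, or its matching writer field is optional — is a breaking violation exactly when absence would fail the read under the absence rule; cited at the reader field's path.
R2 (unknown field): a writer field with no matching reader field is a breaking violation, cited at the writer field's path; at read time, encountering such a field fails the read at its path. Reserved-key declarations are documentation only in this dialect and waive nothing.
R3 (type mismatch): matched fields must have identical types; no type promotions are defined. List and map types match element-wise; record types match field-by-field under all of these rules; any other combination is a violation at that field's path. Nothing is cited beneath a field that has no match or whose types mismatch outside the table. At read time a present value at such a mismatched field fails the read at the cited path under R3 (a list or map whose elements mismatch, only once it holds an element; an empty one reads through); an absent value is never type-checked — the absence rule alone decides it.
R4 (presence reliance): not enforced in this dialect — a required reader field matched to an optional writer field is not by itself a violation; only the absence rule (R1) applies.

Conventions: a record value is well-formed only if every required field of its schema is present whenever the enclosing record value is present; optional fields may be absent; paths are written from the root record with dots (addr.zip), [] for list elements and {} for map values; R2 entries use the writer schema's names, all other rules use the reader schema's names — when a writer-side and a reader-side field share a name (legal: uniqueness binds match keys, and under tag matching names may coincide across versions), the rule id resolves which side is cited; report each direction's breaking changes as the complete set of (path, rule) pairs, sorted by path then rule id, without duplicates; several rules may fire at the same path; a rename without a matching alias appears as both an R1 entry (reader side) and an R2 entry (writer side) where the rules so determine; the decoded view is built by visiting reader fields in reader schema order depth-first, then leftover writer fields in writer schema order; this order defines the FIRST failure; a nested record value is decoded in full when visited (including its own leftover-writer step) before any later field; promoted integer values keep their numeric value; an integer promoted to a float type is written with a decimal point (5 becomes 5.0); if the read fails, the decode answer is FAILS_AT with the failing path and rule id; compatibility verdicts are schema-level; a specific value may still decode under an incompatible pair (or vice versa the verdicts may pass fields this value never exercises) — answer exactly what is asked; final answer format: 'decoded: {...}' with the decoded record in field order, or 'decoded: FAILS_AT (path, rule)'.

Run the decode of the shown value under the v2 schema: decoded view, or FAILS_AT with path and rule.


decoded: {"geo": null, "nickname": "gamma", "balance": -2.5, "version": 40, "height": 3.75, "attempts": 3, "factor": 1.5}

each type pair in Profile: writer, then reader
decoding the Profile value with the v2 reader:
  geo := null (absent, optional -> null)
  nickname := "gamma"
  balance := -2.5 (absent -> default)
  version := 40
  height := 3.75
  attempts := 3
  factor := 1.5
  => decoded: {"geo": null, "nickname": "gamma", "balance": -2.5, "version": 40, "height": 3.75, "attempts": 3, "factor": 1.5}
remaining Profile differences; none change what is asked:
  added field signature to record Money: required bytes, tag 15 (in v2 it sits immediately before checksum) -> shifts the Profile verdicts, not this decode
  field blob in record Money: tag 9 changed to 20 -> shifts the Profile verdicts, not this decode
  field duration in record Money: optional changed to required -> shifts the Profile verdicts, not this decode
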